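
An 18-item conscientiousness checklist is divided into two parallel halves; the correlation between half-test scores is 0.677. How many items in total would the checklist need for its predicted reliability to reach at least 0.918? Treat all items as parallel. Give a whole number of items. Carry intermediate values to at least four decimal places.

49

Corrected full-test reliability: r_full = 2 × 0.677 / (1 + 0.677) ≈ 0.8074
Solve Spearman-Brown for n: n = 0.918(1 − 0.8074) / [0.8074(1 − 0.918)] = 2.6705
Required items = 2.6705 × 18 = 48.07, so 49 items.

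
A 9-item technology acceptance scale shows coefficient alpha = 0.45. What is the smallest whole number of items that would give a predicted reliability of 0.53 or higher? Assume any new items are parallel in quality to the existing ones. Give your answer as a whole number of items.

n = 0.53 × (1 − 0.45) / [ 0.45 × (1 − 0.53) ]
n = 0.2915 / 0.2115 ≈ 1.3783
1.3783 × 9 = 12.40 → 13 items

13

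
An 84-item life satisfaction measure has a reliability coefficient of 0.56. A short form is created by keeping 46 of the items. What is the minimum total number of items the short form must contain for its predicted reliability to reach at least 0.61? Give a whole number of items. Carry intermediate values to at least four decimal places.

First, r for the 46-item form: n = 46/84 = 0.5476, so r_46 = 0.5476·0.56/(1 + (0.5476 − 1)·0.56) = 0.4107
Length factor from the short form to reach 0.61: n' = 0.61(1 − 0.4107) / [0.4107(1 − 0.61)] ≈ 2.2443
Total items = 2.2443 × 46 = 103.24, rounded up to 104.

104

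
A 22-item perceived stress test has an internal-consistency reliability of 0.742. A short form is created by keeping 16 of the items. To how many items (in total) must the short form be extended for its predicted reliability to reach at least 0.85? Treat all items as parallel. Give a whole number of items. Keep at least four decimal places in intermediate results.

44

First, r for the 16-item form: n = 16/22 = 0.7273, so r_16 = 0.7273·0.742/(1 + (0.7273 − 1)·0.742) = 0.6766
Length factor from the short form to reach 0.85: n' = 0.85(1 − 0.6766) / [0.6766(1 − 0.85)] ≈ 2.7085
Total items = 2.7085 × 16 = 43.34, rounded up to 44.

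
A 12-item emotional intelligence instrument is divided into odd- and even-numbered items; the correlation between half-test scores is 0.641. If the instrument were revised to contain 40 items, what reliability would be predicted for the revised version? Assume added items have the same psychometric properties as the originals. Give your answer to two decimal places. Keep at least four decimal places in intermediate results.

0.92

Full-test reliability from the split-half r: r_full = 2(0.641)/(1 + 0.641) = 0.7812
Then adjust to 40 items: n = 40/12 = 3.3333
r_new = n·r_full / (1 + (n − 1)·r_full) = 2.6040 / 2.8228 ≈ 0.9225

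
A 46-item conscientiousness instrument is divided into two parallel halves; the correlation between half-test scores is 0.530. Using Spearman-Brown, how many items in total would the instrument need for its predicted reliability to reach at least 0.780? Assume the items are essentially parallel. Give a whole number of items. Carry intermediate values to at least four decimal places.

Corrected full-test reliability: r_full = 2 × 0.530 / (1 + 0.530) ≈ 0.6928
n = r_tgt(1 − r_full) / [r_full(1 − r_tgt)] = 0.780 × 0.3072 / (0.6928 × 0.220) ≈ 1.5721
Items = 1.5721 × 46 ≈ 72.32 → 73

73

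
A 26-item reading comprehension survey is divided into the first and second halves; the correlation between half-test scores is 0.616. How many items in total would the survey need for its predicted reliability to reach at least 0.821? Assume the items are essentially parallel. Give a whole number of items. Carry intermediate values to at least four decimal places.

Corrected full-test reliability: r_full = 2 × 0.616 / (1 + 0.616) ≈ 0.7624
n = r_tgt(1 − r_full) / [r_full(1 − r_tgt)] = 0.821 × 0.2376 / (0.7624 × 0.179) ≈ 1.4294
Required items = 1.4294 × 26 = 37.16, so 38 items.

38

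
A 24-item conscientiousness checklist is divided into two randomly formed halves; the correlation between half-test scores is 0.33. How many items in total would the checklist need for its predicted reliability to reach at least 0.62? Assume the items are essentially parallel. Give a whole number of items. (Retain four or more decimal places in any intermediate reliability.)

40

Corrected full-test reliability: r_full = 2 × 0.33 / (1 + 0.33) ≈ 0.4962
n = r_tgt(1 − r_full) / [r_full(1 − r_tgt)] = 0.62 × 0.5038 / (0.4962 × 0.38) ≈ 1.6566
Items = 1.6566 × 24 ≈ 39.76 → 40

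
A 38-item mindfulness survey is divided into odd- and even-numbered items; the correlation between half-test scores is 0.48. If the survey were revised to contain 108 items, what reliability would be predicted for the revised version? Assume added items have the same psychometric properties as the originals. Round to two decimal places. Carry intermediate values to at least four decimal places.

0.84

Spearman-Brown correction (n = 2): r_full = 2·0.48/(1 + 0.48) = 0.6486
Length factor from 38 to 108 items: n = 108/38 = 2.8421
r_new = n·r_full / (1 + (n − 1)·r_full) = 1.8434 / 2.1948 ≈ 0.8399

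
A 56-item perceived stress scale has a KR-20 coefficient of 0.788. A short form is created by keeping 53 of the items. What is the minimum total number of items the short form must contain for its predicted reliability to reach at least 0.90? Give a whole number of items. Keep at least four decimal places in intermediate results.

136

First, r for the 53-item form: n = 53/56 = 0.9464, so r_53 = 0.9464·0.788/(1 + (0.9464 − 1)·0.788) = 0.7787
Length factor from the short form to reach 0.90: n' = 0.90(1 − 0.7787) / [0.7787(1 − 0.90)] ≈ 2.5577
Total items = 2.5577 × 53 = 135.56, rounded up to 136.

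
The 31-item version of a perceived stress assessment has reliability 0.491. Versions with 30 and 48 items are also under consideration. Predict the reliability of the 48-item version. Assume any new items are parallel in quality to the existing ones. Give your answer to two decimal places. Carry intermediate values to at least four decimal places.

Only the ratio of lengths matters: n = 48/31 = 1.5484
r_{48} = n·r / (1 + (n − 1)·r) = 0.7603 / 1.2693 ≈ 0.5990

0.60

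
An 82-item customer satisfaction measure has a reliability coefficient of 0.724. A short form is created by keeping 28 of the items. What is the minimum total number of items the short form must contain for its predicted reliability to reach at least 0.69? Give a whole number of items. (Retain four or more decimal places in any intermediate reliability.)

70

First, r for the 28-item form: n = 28/82 = 0.3415, so r_28 = 0.3415·0.724/(1 + (0.3415 − 1)·0.724) = 0.4725
Length factor from the short form to reach 0.69: n' = 0.69(1 − 0.4725) / [0.4725(1 − 0.69)] ≈ 2.4849
Items = 2.4849 × 28 ≈ 69.58 → 70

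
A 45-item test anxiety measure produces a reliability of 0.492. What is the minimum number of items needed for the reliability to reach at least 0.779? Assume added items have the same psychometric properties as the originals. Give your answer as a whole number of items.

Rearranging the Spearman-Brown formula for n,
n = r_target (1 − r_old) / [ r_old (1 − r_target) ]
n = 0.779 × (1 − 0.492) / [ 0.492 × (1 − 0.779) ]
n = 0.395732 / 0.108732 ≈ 3.6395
3.6395 × 45 = 163.78 → 164 items

164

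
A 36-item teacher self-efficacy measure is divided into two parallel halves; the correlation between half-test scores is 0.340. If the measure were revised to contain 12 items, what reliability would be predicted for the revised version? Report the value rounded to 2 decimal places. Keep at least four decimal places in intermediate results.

Full-test reliability from the split-half r: r_full = 2(0.340)/(1 + 0.340) = 0.5075
Length factor from 36 to 12 items: n = 12/36 = 0.3333
r_new = n·r_full / (1 + (n − 1)·r_full) = 0.1691 / 0.6616 ≈ 0.2556

0.26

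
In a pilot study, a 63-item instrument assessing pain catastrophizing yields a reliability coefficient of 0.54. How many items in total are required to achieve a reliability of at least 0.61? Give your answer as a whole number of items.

84

Invert Spearman-Brown to solve for n:
n = r_target (1 − r_old) / [ r_old (1 − r_target) ]
n = [0.61 × 0.46] / [0.54 × 0.39]
  = 0.2806 / 0.2106 = 1.3324
Items needed = n × 63 = 1.3324 × 63 ≈ 83.94 → round up to 84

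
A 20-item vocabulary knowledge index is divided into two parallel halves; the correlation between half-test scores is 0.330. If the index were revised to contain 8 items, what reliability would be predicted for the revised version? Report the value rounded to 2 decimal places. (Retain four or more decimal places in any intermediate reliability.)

Spearman-Brown correction (n = 2): r_full = 2·0.330/(1 + 0.330) = 0.4962
Length factor from 20 to 8 items: n = 8/20 = 0.4000
r_new = n·r_full / (1 + (n − 1)·r_full) = 0.1985 / 0.7023 ≈ 0.2826

0.28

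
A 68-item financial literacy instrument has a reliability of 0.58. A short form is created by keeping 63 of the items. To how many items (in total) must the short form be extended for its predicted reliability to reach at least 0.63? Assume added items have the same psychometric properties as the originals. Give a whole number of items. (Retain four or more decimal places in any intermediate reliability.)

Short-form reliability: n = 63/68 = 0.9265; r_63 = n·r/(1+(n−1)r) ≈ 0.5613
Then solve for n' with r_old = 0.5613, r_target = 0.63: n' = 0.63(1 − 0.5613)/[0.5613(1 − 0.63)] = 1.3308
Total items = 1.3308 × 63 = 83.84, rounded up to 84.

84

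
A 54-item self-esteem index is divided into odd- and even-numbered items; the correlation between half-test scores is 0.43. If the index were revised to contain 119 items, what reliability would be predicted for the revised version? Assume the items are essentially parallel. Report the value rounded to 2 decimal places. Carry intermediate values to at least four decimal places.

0.77

Spearman-Brown correction (n = 2): r_full = 2·0.43/(1 + 0.43) = 0.6014
Then adjust to 119 items: n = 119/54 = 2.2037
r_new = n·r_full / (1 + (n − 1)·r_full) = 1.3253 / 1.7239 ≈ 0.7688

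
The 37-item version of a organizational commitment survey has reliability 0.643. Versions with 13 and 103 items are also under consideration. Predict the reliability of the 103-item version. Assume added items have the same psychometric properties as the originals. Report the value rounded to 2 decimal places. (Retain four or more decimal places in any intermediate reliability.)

0.83

Only the ratio of lengths matters: n = 103/37 = 2.7838
r_{103} = n·r / (1 + (n − 1)·r) = 1.7900 / 2.1470 ≈ 0.8337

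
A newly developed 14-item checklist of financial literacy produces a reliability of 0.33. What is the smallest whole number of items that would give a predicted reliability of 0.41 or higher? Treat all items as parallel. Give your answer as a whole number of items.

20

n = 0.41 × (1 − 0.33) / [ 0.33 × (1 − 0.41) ]
n = 0.2747 / 0.1947 ≈ 1.4109
Items needed = n × 14 = 1.4109 × 14 ≈ 19.75 → round up to 20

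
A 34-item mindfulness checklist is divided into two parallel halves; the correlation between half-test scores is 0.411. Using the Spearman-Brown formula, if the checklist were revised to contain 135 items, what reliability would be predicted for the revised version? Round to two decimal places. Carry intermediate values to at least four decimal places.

Full-test reliability from the split-half r: r_full = 2(0.411)/(1 + 0.411) = 0.5826
Length factor from 34 to 135 items: n = 135/34 = 3.9706
r_new = n·r_full / (1 + (n − 1)·r_full) = 2.3133 / 2.7307 ≈ 0.8471

0.85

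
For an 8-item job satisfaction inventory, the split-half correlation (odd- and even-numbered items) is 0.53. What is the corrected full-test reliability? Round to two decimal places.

0.69

r_full = 2r_hh / (1 + r_hh) = 2 × 0.53 / (1 + 0.53)
       = 1.0600 / 1.5300 = 0.6928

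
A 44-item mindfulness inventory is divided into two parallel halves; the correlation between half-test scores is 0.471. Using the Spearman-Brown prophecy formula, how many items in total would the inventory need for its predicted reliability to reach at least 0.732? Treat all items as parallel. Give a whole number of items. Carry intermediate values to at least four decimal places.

r_full = 2(0.471)/(1 + 0.471) = 0.6404
Solve Spearman-Brown for n: n = 0.732(1 − 0.6404) / [0.6404(1 − 0.732)] = 1.5337
Required items = 1.5337 × 44 = 67.48, so 68 items.

68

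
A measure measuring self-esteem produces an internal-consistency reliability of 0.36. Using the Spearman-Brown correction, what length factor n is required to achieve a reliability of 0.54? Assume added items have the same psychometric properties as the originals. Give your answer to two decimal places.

2.09

n = 0.54(1 − 0.36) / [0.36(1 − 0.54)]
n = 0.3456 / 0.1656 ≈ 2.0870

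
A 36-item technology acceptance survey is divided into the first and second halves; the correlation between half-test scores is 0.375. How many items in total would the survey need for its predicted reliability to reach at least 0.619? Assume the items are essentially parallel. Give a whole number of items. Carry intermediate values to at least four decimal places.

r_full = 2(0.375)/(1 + 0.375) = 0.5455
n = r_tgt(1 − r_full) / [r_full(1 − r_tgt)] = 0.619 × 0.4545 / (0.5455 × 0.381) ≈ 1.3536
Items = 1.3536 × 36 ≈ 48.73 → 49

49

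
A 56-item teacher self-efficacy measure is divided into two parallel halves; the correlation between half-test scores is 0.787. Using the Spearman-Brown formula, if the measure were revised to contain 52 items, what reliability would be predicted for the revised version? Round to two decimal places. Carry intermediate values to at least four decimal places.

0.87

First correct the split-half correlation to full-test reliability: r_full = 2 × 0.787 / (1 + 0.787) ≈ 0.8808
Then adjust to 52 items: n = 52/56 = 0.9286
r_new = n·r_full / (1 + (n − 1)·r_full) = 0.8179 / 0.9371 ≈ 0.8728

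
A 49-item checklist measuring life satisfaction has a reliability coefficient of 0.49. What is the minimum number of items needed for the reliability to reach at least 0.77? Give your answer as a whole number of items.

Rearranging the Spearman-Brown formula for n,
n = r_target (1 − r_old) / [ r_old (1 − r_target) ]
n = 0.77 × (1 − 0.49) / [ 0.49 × (1 − 0.77) ]
n = 0.3927 / 0.1127 ≈ 3.4845
3.4845 × 49 = 170.74 → 171 items

171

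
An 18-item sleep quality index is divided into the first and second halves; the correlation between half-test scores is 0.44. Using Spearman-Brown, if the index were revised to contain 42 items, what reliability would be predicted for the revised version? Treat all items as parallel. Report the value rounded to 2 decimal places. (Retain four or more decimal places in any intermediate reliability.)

0.79

Full-test reliability from the split-half r: r_full = 2(0.44)/(1 + 0.44) = 0.6111
Length factor from 18 to 42 items: n = 42/18 = 2.3333
r_new = n·r_full / (1 + (n − 1)·r_full) = 1.4259 / 1.8148 ≈ 0.7857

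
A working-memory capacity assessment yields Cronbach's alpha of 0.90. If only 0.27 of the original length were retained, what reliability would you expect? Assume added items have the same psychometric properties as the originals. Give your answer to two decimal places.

0.71

r_new = 0.27·0.90 / [1 + (0.27 − 1)·0.90]
     = 0.2430 / 0.3430 = 0.7085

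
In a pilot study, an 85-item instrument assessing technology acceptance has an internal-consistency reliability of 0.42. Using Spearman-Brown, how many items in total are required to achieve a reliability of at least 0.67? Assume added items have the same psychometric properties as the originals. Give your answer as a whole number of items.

239

Invert Spearman-Brown to solve for n:
n = r*(1 − r) / [ r (1 − r*) ]
n = [0.67 × 0.58] / [0.42 × 0.33]
  = 0.3886 / 0.1386 = 2.8038
So the test needs 2.8038 × 85 ≈ 238.32 items; rounding up, 239.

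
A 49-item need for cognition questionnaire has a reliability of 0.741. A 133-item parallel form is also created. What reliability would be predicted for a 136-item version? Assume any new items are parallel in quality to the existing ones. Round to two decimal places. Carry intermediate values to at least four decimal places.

0.89

The 133-item form is not needed; work directly from the 49-item form with n = 136/49 = 2.7755.
r_{136} = n·r / (1 + (n − 1)·r) = 2.0566 / 2.3156 ≈ 0.8881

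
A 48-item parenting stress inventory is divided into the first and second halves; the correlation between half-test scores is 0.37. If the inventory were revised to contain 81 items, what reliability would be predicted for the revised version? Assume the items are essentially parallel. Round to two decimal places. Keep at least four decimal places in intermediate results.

0.66

Full-test reliability from the split-half r: r_full = 2(0.37)/(1 + 0.37) = 0.5401
Length factor from 48 to 81 items: n = 81/48 = 1.6875
r_new = n·r_full / (1 + (n − 1)·r_full) = 0.9114 / 1.3713 ≈ 0.6646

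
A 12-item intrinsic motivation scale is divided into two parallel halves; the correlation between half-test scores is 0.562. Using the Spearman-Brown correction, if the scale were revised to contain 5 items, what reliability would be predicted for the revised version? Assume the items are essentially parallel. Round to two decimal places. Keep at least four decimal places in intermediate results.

Spearman-Brown correction (n = 2): r_full = 2·0.562/(1 + 0.562) = 0.7196
Length factor from 12 to 5 items: n = 5/12 = 0.4167
r_new = n·r_full / (1 + (n − 1)·r_full) = 0.2999 / 0.5803 ≈ 0.5168

0.52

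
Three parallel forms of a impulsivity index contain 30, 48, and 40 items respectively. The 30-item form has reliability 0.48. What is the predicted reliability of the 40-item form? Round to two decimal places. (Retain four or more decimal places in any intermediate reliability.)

0.55

Only the ratio of lengths matters: n = 40/30 = 1.3333
r_{40} = n·r / (1 + (n − 1)·r) = 0.6400 / 1.1600 ≈ 0.5517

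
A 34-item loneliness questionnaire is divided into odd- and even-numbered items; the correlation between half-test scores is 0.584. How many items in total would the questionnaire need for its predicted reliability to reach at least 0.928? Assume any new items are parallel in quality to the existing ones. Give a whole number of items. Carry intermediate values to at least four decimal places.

157

r_full = 2(0.584)/(1 + 0.584) = 0.7374
n = r_tgt(1 − r_full) / [r_full(1 − r_tgt)] = 0.928 × 0.2626 / (0.7374 × 0.072) ≈ 4.5899
Items = 4.5899 × 34 ≈ 156.06 → 157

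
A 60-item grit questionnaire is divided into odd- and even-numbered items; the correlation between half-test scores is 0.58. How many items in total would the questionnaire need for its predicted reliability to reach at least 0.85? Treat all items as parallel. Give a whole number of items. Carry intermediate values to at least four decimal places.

r_full = 2(0.58)/(1 + 0.58) = 0.7342
Solve Spearman-Brown for n: n = 0.85(1 − 0.7342) / [0.7342(1 − 0.85)] = 2.0515
Items = 2.0515 × 60 ≈ 123.09 → 124

124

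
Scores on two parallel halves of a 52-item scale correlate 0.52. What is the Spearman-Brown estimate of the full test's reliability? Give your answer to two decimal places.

0.68

Apply the Spearman-Brown correction with n = 2:
r_full = 2(0.52) / (1 + 0.52)
r_full = 1.0400 / 1.5200 ≈ 0.6842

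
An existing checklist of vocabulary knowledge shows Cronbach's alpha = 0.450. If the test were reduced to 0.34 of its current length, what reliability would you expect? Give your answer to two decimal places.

Apply the Spearman-Brown prophecy formula, r' = nr / [1 + (n − 1)r]:
r_new = (0.34 × 0.450) / (1 + (0.34 − 1) × 0.450)
r_new = 0.1530 / 0.7030 ≈ 0.2176

0.22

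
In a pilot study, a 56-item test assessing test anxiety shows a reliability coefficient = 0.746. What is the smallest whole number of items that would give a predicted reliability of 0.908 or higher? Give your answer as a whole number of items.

Rearranging the Spearman-Brown formula for n,
n = r_target (1 − r_old) / [ r_old (1 − r_target) ]
n = 0.908 × (1 − 0.746) / [ 0.746 × (1 − 0.908) ]
n = 0.230632 / 0.068632 ≈ 3.3604
So the test needs 3.3604 × 56 ≈ 188.18 items; rounding up, 189.

189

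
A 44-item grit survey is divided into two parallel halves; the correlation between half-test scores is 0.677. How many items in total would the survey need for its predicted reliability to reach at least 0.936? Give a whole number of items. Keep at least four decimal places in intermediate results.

154

Corrected full-test reliability: r_full = 2 × 0.677 / (1 + 0.677) ≈ 0.8074
n = r_tgt(1 − r_full) / [r_full(1 − r_tgt)] = 0.936 × 0.1926 / (0.8074 × 0.064) ≈ 3.4887
Required items = 3.4887 × 44 = 153.50, so 154 items.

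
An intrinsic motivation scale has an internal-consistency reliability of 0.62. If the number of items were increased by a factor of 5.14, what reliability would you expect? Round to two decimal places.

By Spearman-Brown, r_new = n r / (1 + (n − 1) r).
r_new = 5.14·0.62 / [1 + (5.14 − 1)·0.62]
     = 3.1868 / 3.5668 = 0.8935

0.89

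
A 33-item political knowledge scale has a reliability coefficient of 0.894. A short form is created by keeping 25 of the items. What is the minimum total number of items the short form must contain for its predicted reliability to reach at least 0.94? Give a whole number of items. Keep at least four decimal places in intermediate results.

First, r for the 25-item form: n = 25/33 = 0.7576, so r_25 = 0.7576·0.894/(1 + (0.7576 − 1)·0.894) = 0.8647
Length factor from the short form to reach 0.94: n' = 0.94(1 − 0.8647) / [0.8647(1 − 0.94)] ≈ 2.4514
Items = 2.4514 × 25 ≈ 61.29 → 62

62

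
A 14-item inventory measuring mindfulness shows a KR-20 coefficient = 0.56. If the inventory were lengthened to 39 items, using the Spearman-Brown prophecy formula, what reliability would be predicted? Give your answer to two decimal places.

The new length is 39/14 = 2.7857 times the old.
Spearman-Brown: r_new = n·r / (1 + (n − 1)·r)
r_new = 2.7857·0.56 / [1 + (2.7857 − 1)·0.56]
     = 1.5600 / 2.0000 = 0.7800

0.78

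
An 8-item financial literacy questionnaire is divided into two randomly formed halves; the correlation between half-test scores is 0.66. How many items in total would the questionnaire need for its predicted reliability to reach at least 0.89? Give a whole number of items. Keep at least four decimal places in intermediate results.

Corrected full-test reliability: r_full = 2 × 0.66 / (1 + 0.66) ≈ 0.7952
n = r_tgt(1 − r_full) / [r_full(1 − r_tgt)] = 0.89 × 0.2048 / (0.7952 × 0.11) ≈ 2.0838
Required items = 2.0838 × 8 = 16.67, so 17 items.

17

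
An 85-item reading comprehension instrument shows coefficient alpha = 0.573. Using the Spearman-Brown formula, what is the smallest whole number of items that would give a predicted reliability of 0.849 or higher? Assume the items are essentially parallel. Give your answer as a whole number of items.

n = 0.849(1 − 0.573) / [0.573(1 − 0.849)]
n = 0.362523 / 0.086523 ≈ 4.1899
4.1899 × 85 = 356.14 → 357 items

357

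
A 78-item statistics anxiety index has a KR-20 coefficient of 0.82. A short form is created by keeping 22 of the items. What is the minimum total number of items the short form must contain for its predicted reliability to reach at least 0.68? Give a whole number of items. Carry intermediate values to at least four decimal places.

First, r for the 22-item form: n = 22/78 = 0.2821, so r_22 = 0.2821·0.82/(1 + (0.2821 − 1)·0.82) = 0.5624
Length factor from the short form to reach 0.68: n' = 0.68(1 − 0.5624) / [0.5624(1 − 0.68)] ≈ 1.6534
Total items = 1.6534 × 22 = 36.37, rounded up to 37.

37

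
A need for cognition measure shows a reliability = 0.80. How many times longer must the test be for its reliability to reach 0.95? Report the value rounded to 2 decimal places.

4.75

n = 0.95 × (1 − 0.80) / [ 0.80 × (1 − 0.95) ]
  = 0.1900 / 0.0400 = 4.7500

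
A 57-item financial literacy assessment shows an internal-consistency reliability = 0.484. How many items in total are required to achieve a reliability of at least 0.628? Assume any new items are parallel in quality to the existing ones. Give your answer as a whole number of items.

103

Invert Spearman-Brown to solve for n:
n = r_target (1 − r_old) / [ r_old (1 − r_target) ]
n = [0.628 × 0.516] / [0.484 × 0.372]
n = 0.324048 / 0.180048 ≈ 1.7998
So the test needs 1.7998 × 57 ≈ 102.59 items; rounding up, 103.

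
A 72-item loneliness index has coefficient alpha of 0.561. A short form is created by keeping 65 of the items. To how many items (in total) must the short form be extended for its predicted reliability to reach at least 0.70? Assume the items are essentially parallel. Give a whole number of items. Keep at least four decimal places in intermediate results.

132

Short-form reliability: n = 65/72 = 0.9028; r_65 = n·r/(1+(n−1)r) ≈ 0.5357
Length factor from the short form to reach 0.70: n' = 0.70(1 − 0.5357) / [0.5357(1 − 0.70)] ≈ 2.0223
Total items = 2.0223 × 65 = 131.45, rounded up to 132.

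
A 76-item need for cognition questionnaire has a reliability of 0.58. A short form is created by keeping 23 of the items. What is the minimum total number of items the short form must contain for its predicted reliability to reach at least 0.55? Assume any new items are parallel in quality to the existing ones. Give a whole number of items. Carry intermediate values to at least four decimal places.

68

First, r for the 23-item form: n = 23/76 = 0.3026, so r_23 = 0.3026·0.58/(1 + (0.3026 − 1)·0.58) = 0.2947
Length factor from the short form to reach 0.55: n' = 0.55(1 − 0.2947) / [0.2947(1 − 0.55)] ≈ 2.9251
Items = 2.9251 × 23 ≈ 67.28 → 68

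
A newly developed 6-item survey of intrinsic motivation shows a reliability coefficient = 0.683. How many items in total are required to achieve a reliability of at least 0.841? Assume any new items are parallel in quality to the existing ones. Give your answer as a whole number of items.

Spearman-Brown solved for the length factor n:
n = r_target (1 − r_old) / [ r_old (1 − r_target) ]
n = 0.841 × (1 − 0.683) / [ 0.683 × (1 − 0.841) ]
  = 0.266597 / 0.108597 = 2.4549
So the test needs 2.4549 × 6 ≈ 14.73 items; rounding up, 15.

15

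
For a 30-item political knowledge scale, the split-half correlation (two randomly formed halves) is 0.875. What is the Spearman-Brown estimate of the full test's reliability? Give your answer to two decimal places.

0.93

The full test is twice the length of either half (n = 2).
r_full = 2r_hh / (1 + r_hh) = 2 × 0.875 / (1 + 0.875)
r_full = 1.7500 / 1.8750 ≈ 0.9333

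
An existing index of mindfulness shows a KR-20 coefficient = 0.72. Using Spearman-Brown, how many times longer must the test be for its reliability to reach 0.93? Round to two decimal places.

Rearranging the Spearman-Brown formula for n,
n = r*(1 − r) / [ r (1 − r*) ]
n = [0.93 × 0.28] / [0.72 × 0.07]
n = 0.2604 / 0.0504 ≈ 5.1667

5.17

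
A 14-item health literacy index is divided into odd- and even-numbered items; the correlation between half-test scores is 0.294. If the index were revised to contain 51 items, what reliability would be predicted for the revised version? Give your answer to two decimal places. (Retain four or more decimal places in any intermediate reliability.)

First correct the split-half correlation to full-test reliability: r_full = 2 × 0.294 / (1 + 0.294) ≈ 0.4544
Length factor from 14 to 51 items: n = 51/14 = 3.6429
r_new = n·r_full / (1 + (n − 1)·r_full) = 1.6553 / 2.2009 ≈ 0.7521

0.75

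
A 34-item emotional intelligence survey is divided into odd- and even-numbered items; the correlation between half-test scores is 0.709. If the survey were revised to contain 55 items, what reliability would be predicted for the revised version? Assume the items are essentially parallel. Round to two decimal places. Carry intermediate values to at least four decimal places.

First correct the split-half correlation to full-test reliability: r_full = 2 × 0.709 / (1 + 0.709) ≈ 0.8297
Then adjust to 55 items: n = 55/34 = 1.6176
r_new = n·r_full / (1 + (n − 1)·r_full) = 1.3421 / 1.5124 ≈ 0.8874

0.89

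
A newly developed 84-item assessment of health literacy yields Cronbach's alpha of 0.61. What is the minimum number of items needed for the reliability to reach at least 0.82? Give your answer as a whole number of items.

245

n = 0.82(1 − 0.61) / [0.61(1 − 0.82)]
n = 0.3198 / 0.1098 ≈ 2.9126
So the test needs 2.9126 × 84 ≈ 244.66 items; rounding up, 245.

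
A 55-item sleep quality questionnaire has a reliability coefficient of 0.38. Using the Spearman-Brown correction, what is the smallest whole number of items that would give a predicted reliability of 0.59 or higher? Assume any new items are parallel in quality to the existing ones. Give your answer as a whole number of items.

n = 0.59 × (1 − 0.38) / [ 0.38 × (1 − 0.59) ]
  = 0.3658 / 0.1558 = 2.3479
So the test needs 2.3479 × 55 ≈ 129.13 items; rounding up, 130.

130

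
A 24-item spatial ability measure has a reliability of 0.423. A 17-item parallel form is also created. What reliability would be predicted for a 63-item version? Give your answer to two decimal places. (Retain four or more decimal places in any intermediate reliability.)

0.66

The 17-item form is not needed; work directly from the 24-item form with n = 63/24 = 2.6250.
r_{63} = n·r / (1 + (n − 1)·r) = 1.1104 / 1.6874 ≈ 0.6581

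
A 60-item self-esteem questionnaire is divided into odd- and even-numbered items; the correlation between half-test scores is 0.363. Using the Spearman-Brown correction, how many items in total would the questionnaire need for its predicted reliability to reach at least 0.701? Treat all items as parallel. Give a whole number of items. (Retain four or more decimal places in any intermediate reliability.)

Corrected full-test reliability: r_full = 2 × 0.363 / (1 + 0.363) ≈ 0.5326
Solve Spearman-Brown for n: n = 0.701(1 − 0.5326) / [0.5326(1 − 0.701)] = 2.0575
Items = 2.0575 × 60 ≈ 123.45 → 124

124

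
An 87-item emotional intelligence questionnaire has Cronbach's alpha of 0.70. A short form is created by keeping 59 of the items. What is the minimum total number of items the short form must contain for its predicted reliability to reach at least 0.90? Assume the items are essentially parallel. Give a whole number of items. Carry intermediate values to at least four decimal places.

336

Short-form reliability: n = 59/87 = 0.6782; r_59 = n·r/(1+(n−1)r) ≈ 0.6128
Length factor from the short form to reach 0.90: n' = 0.90(1 − 0.6128) / [0.6128(1 − 0.90)] ≈ 5.6867
Total items = 5.6867 × 59 = 335.52, rounded up to 336.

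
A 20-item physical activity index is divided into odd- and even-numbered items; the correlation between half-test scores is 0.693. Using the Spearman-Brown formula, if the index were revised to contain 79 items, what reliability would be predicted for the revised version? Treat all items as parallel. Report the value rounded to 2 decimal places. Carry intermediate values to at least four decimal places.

Spearman-Brown correction (n = 2): r_full = 2·0.693/(1 + 0.693) = 0.8187
Then adjust to 79 items: n = 79/20 = 3.9500
r_new = n·r_full / (1 + (n − 1)·r_full) = 3.2339 / 3.4152 ≈ 0.9469

0.95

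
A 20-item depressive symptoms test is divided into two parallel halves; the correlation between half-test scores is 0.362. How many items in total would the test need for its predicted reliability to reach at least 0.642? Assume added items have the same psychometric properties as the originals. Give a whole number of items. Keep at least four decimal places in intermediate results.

r_full = 2(0.362)/(1 + 0.362) = 0.5316
Solve Spearman-Brown for n: n = 0.642(1 − 0.5316) / [0.5316(1 − 0.642)] = 1.5801
Required items = 1.5801 × 20 = 31.60, so 32 items.

32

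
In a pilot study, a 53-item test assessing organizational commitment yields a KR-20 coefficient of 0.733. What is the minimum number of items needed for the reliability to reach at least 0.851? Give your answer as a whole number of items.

Rearranging the Spearman-Brown formula for n,
n = r*(1 − r) / [ r (1 − r*) ]
n = 0.851 × (1 − 0.733) / [ 0.733 × (1 − 0.851) ]
n = 0.227217 / 0.109217 ≈ 2.0804
Items needed = n × 53 = 2.0804 × 53 ≈ 110.26 → round up to 111

111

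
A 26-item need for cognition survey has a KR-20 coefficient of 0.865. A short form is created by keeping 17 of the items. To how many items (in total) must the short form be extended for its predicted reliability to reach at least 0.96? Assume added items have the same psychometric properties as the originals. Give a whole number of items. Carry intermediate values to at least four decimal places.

98

Short-form reliability: n = 17/26 = 0.6538; r_17 = n·r/(1+(n−1)r) ≈ 0.8073
Then solve for n' with r_old = 0.8073, r_target = 0.96: n' = 0.96(1 − 0.8073)/[0.8073(1 − 0.96)] = 5.7287
Items = 5.7287 × 17 ≈ 97.39 → 98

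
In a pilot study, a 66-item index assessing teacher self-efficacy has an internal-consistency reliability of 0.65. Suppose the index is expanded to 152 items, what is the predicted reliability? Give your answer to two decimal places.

0.81

n = 152/66 = 2.303
By Spearman-Brown, r_new = n r / (1 + (n − 1) r).
r_new = (2.303 × 0.65) / (1 + (2.303 − 1) × 0.65)
r_new = 1.4970 / 1.8470 ≈ 0.8105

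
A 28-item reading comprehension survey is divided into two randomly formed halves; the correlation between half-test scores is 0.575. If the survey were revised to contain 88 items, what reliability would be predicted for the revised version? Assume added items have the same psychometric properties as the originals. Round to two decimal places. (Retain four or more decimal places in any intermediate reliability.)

Full-test reliability from the split-half r: r_full = 2(0.575)/(1 + 0.575) = 0.7302
Length factor from 28 to 88 items: n = 88/28 = 3.1429
r_new = n·r_full / (1 + (n − 1)·r_full) = 2.2949 / 2.5647 ≈ 0.8948

0.89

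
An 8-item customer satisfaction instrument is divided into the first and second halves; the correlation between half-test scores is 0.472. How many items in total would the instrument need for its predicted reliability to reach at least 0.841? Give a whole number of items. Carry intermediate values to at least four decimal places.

24

r_full = 2(0.472)/(1 + 0.472) = 0.6413
Solve Spearman-Brown for n: n = 0.841(1 − 0.6413) / [0.6413(1 − 0.841)] = 2.9585
Required items = 2.9585 × 8 = 23.67, so 24 items.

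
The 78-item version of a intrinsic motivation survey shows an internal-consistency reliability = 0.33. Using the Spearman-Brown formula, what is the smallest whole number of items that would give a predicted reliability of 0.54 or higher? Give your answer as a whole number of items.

n = [0.54 × 0.67] / [0.33 × 0.46]
n = 0.3618 / 0.1518 ≈ 2.3834
2.3834 × 78 = 185.91 → 186 items

186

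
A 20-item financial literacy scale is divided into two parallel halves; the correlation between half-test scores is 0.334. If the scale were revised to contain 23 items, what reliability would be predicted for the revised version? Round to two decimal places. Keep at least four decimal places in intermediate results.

Spearman-Brown correction (n = 2): r_full = 2·0.334/(1 + 0.334) = 0.5007
Then adjust to 23 items: n = 23/20 = 1.1500
r_new = n·r_full / (1 + (n − 1)·r_full) = 0.5758 / 1.0751 ≈ 0.5356

0.54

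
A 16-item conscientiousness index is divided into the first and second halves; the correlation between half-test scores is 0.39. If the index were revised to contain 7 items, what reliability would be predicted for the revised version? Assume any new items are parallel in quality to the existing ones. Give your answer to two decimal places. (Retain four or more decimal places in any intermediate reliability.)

0.36

Spearman-Brown correction (n = 2): r_full = 2·0.39/(1 + 0.39) = 0.5612
Then adjust to 7 items: n = 7/16 = 0.4375
r_new = n·r_full / (1 + (n − 1)·r_full) = 0.2455 / 0.6843 ≈ 0.3588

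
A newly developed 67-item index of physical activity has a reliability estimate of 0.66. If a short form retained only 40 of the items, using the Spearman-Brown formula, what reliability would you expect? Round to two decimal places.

0.54

Length ratio n = 40/67 = 0.597
r_new = (0.597 × 0.66) / (1 + (0.597 − 1) × 0.66)
r_new = 0.3940 / 0.7340 ≈ 0.5368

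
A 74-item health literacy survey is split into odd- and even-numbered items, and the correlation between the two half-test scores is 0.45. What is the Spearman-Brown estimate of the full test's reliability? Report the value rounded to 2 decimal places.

r_full = 2r_hh / (1 + r_hh) = 2 × 0.45 / (1 + 0.45)
       = 0.9000 / 1.4500 = 0.6207

0.62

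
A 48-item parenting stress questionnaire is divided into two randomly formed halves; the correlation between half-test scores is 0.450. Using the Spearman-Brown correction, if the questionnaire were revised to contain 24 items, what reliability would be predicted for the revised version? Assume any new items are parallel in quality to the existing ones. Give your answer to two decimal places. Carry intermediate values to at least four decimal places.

Full-test reliability from the split-half r: r_full = 2(0.450)/(1 + 0.450) = 0.6207
Length factor from 48 to 24 items: n = 24/48 = 0.5000
r_new = n·r_full / (1 + (n − 1)·r_full) = 0.3104 / 0.6896 ≈ 0.4501

0.45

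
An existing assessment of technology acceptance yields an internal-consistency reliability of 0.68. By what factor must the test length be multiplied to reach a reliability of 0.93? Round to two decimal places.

6.25

Spearman-Brown solved for the length factor n:
n = r*(1 − r) / [ r (1 − r*) ]
n = 0.93(1 − 0.68) / [0.68(1 − 0.93)]
n = 0.2976 / 0.0476 ≈ 6.2521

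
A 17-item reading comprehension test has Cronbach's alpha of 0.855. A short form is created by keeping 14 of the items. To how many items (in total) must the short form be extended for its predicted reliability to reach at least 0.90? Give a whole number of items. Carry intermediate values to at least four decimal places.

First, r for the 14-item form: n = 14/17 = 0.8235, so r_14 = 0.8235·0.855/(1 + (0.8235 − 1)·0.855) = 0.8292
Then solve for n' with r_old = 0.8292, r_target = 0.90: n' = 0.90(1 − 0.8292)/[0.8292(1 − 0.90)] = 1.8538
Items = 1.8538 × 14 ≈ 25.95 → 26

26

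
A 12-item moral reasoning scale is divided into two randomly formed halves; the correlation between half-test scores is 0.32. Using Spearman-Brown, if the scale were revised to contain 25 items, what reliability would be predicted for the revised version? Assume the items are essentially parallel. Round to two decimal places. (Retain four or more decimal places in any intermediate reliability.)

0.66

Spearman-Brown correction (n = 2): r_full = 2·0.32/(1 + 0.32) = 0.4848
Then adjust to 25 items: n = 25/12 = 2.0833
r_new = n·r_full / (1 + (n − 1)·r_full) = 1.0100 / 1.5252 ≈ 0.6622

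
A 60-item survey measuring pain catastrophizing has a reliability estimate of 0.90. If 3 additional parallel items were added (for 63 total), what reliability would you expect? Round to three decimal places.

0.904

Length ratio n = 63/60 = 1.05
Apply the Spearman-Brown prophecy formula, r' = nr / [1 + (n − 1)r]:
r_new = 1.05·0.90 / [1 + (1.05 − 1)·0.90]
     = 0.9450 / 1.0450 = 0.9043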